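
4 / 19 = 0.21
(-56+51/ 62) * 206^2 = -72586778/31 = -2341508.97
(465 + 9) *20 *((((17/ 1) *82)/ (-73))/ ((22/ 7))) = -46252920/803 = -57600.15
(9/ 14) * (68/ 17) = 18/7 = 2.57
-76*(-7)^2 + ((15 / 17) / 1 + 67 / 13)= -3717.96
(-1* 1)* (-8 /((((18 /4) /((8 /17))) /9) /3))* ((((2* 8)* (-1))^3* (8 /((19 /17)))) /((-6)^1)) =2097152/19 = 110376.42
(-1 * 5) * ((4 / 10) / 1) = -2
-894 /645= -1.39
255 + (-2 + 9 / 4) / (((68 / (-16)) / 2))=4333/17 = 254.88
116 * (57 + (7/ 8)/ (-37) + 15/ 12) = 499815/74 = 6754.26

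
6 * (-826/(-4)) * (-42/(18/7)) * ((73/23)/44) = -1477301/1012 = -1459.78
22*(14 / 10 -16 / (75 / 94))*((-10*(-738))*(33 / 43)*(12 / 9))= -666282144/215 = -3098986.72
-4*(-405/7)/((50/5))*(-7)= -162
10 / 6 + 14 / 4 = 31/6 = 5.17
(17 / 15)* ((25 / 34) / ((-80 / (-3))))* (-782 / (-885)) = 391/14160 = 0.03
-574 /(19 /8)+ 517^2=5073899/19 = 267047.32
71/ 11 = 6.45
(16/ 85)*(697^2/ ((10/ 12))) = 2743392/25 = 109735.68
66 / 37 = 1.78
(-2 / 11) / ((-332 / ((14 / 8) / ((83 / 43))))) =301/606232 = 0.00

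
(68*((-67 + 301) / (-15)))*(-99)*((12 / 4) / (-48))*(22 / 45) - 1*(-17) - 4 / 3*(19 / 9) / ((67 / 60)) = -48156194/15075 = -3194.44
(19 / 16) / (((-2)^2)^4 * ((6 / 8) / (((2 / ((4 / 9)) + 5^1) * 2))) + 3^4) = 361/27696 = 0.01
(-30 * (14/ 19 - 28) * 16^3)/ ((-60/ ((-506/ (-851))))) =-630784/19 = -33199.16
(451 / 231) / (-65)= -41/1365 = -0.03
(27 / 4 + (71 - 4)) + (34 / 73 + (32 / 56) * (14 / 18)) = 74.66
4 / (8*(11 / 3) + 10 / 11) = 66/499 = 0.13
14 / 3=4.67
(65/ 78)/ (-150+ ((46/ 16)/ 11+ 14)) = -44/7167 = -0.01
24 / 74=0.32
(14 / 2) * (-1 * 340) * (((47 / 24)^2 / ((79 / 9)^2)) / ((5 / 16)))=-2365839/6241 = -379.08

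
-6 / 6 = -1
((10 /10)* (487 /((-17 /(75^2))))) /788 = -2739375/13396 = -204.49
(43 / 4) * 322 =6923/2 = 3461.50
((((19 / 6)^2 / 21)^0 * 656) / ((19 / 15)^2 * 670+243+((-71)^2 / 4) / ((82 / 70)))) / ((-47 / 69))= -334048320/830313797 = -0.40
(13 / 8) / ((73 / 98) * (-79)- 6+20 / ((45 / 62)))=-5733/131564 = -0.04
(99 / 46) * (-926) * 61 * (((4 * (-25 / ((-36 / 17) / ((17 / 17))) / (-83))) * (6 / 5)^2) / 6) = 31688646/1909 = 16599.61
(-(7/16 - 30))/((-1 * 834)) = -473/13344 = -0.04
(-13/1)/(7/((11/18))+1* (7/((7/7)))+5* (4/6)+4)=-429/851 = -0.50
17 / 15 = 1.13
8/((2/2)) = 8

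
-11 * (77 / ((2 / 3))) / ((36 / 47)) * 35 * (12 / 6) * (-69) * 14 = 224323715/2 = 112161857.50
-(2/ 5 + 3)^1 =-17/5 = -3.40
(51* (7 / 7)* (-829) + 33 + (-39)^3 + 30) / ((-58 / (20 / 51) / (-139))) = -47044550/493 = -95425.05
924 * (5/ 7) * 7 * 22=101640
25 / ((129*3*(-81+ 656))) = 1/8901 = 0.00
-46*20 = -920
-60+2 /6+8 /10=-883/15 = -58.87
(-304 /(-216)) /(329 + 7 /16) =608/142317 = 0.00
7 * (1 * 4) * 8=224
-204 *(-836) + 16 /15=2558176/15 = 170545.07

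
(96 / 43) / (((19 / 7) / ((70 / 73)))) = 47040/59641 = 0.79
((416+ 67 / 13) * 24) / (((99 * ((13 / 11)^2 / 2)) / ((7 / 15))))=449680/6591 = 68.23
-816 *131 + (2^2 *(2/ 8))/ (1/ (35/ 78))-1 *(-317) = -8313127/78 = -106578.55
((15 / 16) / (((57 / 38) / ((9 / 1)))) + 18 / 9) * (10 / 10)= 7.62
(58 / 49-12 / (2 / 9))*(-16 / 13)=41408/637 = 65.00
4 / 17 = 0.24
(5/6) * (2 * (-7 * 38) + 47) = -2425/6 = -404.17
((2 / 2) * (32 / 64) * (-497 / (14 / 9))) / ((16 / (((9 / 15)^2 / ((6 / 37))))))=-70929/3200 = -22.17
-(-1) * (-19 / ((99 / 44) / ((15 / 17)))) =-380/51 = -7.45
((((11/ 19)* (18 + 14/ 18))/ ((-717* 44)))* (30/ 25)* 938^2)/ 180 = -37173409/18391050 = -2.02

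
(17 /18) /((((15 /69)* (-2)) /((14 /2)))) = -15.21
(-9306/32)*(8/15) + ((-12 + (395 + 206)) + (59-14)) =4789/10 = 478.90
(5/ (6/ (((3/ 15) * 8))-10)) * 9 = -36/5 = -7.20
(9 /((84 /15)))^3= 91125/21952 = 4.15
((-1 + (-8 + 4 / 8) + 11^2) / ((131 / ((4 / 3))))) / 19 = 150/2489 = 0.06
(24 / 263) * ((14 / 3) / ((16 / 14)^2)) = 343/1052 = 0.33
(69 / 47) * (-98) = -6762/47 = -143.87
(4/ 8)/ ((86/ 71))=71/172 = 0.41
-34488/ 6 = -5748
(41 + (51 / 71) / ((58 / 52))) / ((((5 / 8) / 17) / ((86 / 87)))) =200574704/179133 = 1119.70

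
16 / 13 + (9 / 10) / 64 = 10357/8320 = 1.24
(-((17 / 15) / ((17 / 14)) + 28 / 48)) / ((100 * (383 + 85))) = -7/216000 = 0.00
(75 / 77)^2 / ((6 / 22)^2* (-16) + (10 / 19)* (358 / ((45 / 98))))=961875/414819496 = 0.00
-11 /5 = -2.20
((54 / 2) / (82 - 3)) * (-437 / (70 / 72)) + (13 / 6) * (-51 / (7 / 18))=-172917/395 = -437.76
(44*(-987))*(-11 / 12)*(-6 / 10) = -119427/5 = -23885.40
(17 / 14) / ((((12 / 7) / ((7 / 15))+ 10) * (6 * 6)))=119/48240 = 0.00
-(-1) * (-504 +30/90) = -1511/3 = -503.67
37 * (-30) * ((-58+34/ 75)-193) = 1390534/5 = 278106.80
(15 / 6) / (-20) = -0.12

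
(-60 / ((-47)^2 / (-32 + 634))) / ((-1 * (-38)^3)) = -4515/15151531 = 0.00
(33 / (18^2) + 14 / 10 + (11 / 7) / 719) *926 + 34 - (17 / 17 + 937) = 664151849/1358910 = 488.74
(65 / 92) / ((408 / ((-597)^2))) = 7722195/12512 = 617.18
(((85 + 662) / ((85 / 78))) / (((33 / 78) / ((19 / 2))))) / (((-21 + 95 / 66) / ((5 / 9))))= -9594468/21947 = -437.17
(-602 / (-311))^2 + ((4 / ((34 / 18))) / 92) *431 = 516880723/37817911 = 13.67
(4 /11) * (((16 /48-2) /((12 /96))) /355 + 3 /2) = 1246/2343 = 0.53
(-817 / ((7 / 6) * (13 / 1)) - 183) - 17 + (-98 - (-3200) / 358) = -5585980/16289 = -342.93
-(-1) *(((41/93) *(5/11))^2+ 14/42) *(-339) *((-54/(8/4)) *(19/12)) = 629395197/116281 = 5412.71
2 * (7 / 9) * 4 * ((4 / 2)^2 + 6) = 560/9 = 62.22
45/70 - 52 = -719/14 = -51.36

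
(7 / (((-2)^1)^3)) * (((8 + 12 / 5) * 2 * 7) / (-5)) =637/25 = 25.48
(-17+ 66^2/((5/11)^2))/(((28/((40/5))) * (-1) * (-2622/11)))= 5793161/229425 = 25.25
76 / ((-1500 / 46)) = -874/375 = -2.33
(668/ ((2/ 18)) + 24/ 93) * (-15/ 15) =-186380/31 = -6012.26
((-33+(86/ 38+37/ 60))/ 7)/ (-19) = 34337/151620 = 0.23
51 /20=2.55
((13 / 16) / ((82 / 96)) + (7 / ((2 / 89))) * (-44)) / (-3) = 561907/123 = 4568.35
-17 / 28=-0.61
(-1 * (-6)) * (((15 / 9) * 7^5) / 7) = 24010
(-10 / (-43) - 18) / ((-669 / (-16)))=-12224/28767 = -0.42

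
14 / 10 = 7/5 = 1.40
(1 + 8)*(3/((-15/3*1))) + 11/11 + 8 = 18/5 = 3.60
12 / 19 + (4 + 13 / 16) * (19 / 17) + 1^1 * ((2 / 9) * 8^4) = 42615805/46512 = 916.23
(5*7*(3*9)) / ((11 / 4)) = 3780/11 = 343.64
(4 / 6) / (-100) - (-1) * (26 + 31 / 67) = 265883/10050 = 26.46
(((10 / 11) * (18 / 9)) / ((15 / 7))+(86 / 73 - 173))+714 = 1308151/2409 = 543.03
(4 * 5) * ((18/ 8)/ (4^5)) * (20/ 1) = 225/256 = 0.88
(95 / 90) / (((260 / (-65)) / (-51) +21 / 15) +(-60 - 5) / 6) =-1615/14313 = -0.11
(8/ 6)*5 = 20/3 = 6.67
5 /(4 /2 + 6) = 5/8 = 0.62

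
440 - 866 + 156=-270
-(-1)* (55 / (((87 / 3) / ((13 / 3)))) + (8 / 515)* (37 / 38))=7009151/851295 = 8.23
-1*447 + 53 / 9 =-3970/9 = -441.11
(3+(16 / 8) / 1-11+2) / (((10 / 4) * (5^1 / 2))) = -16/25 = -0.64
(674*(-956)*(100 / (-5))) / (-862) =-6443440/431 = -14949.98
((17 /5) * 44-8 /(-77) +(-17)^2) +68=195081/385 = 506.70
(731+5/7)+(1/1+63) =5570/7 = 795.71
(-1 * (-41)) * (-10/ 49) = -410/49 = -8.37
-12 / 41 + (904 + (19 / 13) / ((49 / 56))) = 3377964/3731 = 905.38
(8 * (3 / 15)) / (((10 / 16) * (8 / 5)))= 8/5 = 1.60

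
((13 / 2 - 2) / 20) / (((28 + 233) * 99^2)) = 1/11369160 = 0.00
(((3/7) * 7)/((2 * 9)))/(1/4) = 0.67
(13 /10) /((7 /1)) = 13/70 = 0.19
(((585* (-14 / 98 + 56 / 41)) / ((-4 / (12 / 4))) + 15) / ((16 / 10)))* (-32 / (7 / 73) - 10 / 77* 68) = 128194425/1148 = 111667.62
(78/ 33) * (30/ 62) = 390/341 = 1.14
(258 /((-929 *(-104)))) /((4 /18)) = 1161/96616 = 0.01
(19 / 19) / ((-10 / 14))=-7/5 = -1.40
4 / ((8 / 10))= 5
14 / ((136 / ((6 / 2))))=21/68 = 0.31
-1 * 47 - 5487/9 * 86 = -52478.33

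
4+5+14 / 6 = 34/3 = 11.33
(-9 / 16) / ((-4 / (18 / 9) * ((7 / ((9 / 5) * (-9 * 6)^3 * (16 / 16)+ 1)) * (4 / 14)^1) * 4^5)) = -12754539/327680 = -38.92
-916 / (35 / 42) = -5496/5 = -1099.20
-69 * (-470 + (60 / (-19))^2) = 11458830/361 = 31741.91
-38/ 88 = -19/44 = -0.43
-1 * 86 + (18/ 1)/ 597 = -85.97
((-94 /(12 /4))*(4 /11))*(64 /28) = -6016/231 = -26.04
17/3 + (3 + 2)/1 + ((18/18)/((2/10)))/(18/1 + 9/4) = 884/81 = 10.91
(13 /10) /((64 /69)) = 897/640 = 1.40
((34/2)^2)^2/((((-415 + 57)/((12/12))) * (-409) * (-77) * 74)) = -83521/834312556 = 0.00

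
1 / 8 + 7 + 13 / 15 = 959/120 = 7.99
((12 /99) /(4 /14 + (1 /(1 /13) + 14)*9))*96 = 896/18733 = 0.05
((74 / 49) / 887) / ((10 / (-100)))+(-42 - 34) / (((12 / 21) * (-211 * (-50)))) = -0.03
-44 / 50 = -22/25 = -0.88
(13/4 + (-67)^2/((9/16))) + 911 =320209/36 = 8894.69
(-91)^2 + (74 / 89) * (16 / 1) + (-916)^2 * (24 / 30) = 302394901/445 = 679539.10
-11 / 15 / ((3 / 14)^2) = -2156/135 = -15.97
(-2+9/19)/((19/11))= -0.88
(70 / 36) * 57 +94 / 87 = 6491/58 = 111.91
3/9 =1/3 = 0.33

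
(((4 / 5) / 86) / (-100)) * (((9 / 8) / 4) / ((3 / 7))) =-21/344000 = 0.00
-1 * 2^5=-32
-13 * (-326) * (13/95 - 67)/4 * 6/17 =-40379664/1615 = -25002.89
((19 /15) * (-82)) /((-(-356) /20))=-1558/267 = -5.84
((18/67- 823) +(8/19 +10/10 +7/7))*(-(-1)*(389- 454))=67876575/1273 = 53320.17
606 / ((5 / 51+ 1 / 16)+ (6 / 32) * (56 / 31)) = 15329376/12629 = 1213.82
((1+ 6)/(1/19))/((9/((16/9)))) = 2128/81 = 26.27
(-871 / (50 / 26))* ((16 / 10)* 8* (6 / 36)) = -362336/375 = -966.23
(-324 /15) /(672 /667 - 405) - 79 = -78.95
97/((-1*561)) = -97/561 = -0.17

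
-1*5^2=-25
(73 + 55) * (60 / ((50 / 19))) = 14592/5 = 2918.40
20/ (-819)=-20/819 = -0.02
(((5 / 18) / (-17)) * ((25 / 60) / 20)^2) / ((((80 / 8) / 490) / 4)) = -245/176256 = 0.00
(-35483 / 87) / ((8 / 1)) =-35483/696 = -50.98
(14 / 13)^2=1.16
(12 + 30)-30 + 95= 107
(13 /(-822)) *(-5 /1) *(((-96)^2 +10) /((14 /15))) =214175/274 = 781.66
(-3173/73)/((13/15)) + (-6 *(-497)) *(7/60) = 2825621/9490 = 297.75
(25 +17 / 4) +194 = 893/4 = 223.25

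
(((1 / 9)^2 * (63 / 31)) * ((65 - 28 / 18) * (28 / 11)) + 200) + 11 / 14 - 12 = 74569127/386694 = 192.84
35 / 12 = 2.92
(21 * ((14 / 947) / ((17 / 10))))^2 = 8643600/259177801 = 0.03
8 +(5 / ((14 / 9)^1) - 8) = 45/14 = 3.21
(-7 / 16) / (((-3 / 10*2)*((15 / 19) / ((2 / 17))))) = 133/1224 = 0.11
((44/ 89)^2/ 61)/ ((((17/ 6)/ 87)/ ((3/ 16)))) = 189486/8214077 = 0.02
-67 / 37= -1.81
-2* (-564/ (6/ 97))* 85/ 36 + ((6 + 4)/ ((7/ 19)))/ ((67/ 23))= 181783865/4221 = 43066.54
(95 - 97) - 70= -72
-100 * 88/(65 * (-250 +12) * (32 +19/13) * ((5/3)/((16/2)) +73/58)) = 1408/121499 = 0.01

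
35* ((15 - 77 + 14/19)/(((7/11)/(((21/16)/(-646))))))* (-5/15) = -112035/49096 = -2.28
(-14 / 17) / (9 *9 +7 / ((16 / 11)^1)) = -224/23341 = -0.01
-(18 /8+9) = -45/4 = -11.25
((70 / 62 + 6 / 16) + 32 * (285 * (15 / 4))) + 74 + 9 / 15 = 42502369/1240 = 34276.10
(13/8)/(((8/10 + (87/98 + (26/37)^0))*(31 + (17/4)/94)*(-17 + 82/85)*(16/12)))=-270725/297217926 = 0.00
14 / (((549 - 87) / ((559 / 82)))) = 559/2706 = 0.21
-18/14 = -9/7 = -1.29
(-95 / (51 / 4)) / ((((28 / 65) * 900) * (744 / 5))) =-1235/9561888 = 0.00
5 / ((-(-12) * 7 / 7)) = 5/12 = 0.42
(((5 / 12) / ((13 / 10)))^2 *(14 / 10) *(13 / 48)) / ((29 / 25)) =21875/651456 = 0.03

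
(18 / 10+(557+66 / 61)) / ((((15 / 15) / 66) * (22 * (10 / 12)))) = 3073752/1525 = 2015.58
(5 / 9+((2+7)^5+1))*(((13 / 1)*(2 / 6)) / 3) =85295.25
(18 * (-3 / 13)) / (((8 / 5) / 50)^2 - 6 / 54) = 7593750/201253 = 37.73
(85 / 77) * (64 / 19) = 5440/1463 = 3.72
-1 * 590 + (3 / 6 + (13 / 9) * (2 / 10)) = -53029/90 = -589.21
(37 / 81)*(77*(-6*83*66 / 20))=-2601137/45 = -57803.04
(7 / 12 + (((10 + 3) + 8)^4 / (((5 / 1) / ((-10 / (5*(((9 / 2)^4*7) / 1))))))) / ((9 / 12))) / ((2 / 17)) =-2937277/9720 = -302.19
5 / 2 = 2.50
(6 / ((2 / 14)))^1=42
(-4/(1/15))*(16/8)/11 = -120/11 = -10.91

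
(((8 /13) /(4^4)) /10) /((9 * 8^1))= 1/299520 = 0.00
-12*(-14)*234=39312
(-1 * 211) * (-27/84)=1899/28 = 67.82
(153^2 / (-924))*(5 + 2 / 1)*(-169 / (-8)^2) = 1318707/2816 = 468.29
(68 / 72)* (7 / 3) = 119/54 = 2.20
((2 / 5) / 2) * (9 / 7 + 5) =44/35 = 1.26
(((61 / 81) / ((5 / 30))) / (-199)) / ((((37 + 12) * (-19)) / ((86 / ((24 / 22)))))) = 28853/15006789 = 0.00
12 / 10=6/5 = 1.20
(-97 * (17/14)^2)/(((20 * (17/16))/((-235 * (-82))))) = -6355246/49 = -129698.90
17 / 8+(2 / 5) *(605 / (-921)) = 13721/7368 = 1.86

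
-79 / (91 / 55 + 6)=-4345/421 = -10.32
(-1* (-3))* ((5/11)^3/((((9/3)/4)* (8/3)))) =375/2662 = 0.14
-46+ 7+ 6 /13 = -501/13 = -38.54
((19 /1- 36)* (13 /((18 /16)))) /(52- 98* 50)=221/5454 = 0.04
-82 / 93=-0.88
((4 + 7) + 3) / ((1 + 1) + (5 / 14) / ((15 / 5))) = 588/89 = 6.61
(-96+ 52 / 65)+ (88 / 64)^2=-29859/320 = -93.31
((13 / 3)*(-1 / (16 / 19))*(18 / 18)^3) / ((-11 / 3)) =247/176 = 1.40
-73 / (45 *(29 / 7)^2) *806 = -2883062/37845 = -76.18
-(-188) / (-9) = -188/9 = -20.89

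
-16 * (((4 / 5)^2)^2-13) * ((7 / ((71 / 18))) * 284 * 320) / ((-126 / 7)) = -225619968/125 = -1804959.74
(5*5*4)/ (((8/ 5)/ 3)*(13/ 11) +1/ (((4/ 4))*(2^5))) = 528000/3493 = 151.16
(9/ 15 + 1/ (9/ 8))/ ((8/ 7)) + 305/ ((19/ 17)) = 1875511/6840 = 274.20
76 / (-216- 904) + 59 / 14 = 1161/280 = 4.15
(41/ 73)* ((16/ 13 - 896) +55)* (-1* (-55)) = -24617835/949 = -25940.82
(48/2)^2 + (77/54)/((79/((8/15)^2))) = 276439264/479925 = 576.01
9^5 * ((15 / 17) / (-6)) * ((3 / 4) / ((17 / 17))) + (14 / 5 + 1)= -4426091/680 = -6508.96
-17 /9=-1.89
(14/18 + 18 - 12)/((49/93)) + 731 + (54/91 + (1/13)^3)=240429349/322959 = 744.46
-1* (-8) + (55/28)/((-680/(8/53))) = 8.00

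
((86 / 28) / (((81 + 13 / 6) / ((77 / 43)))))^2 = 1089/249001 = 0.00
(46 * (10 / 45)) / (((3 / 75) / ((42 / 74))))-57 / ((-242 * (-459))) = 198705497/1369962 = 145.04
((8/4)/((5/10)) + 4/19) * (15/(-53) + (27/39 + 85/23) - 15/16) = 13.34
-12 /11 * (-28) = 336/11 = 30.55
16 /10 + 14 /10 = 3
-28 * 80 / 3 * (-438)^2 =-143243520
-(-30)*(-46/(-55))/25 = 276/275 = 1.00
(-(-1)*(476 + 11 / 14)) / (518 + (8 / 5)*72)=33375/44324 = 0.75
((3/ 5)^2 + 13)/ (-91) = -0.15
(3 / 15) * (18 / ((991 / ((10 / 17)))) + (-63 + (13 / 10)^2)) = -103270957/8423500 = -12.26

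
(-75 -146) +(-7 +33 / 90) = -6829/30 = -227.63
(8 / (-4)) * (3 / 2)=-3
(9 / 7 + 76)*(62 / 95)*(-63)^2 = 19018314/95 = 200192.78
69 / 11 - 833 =-826.73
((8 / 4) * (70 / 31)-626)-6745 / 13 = -459553/403 = -1140.33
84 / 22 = 42/11 = 3.82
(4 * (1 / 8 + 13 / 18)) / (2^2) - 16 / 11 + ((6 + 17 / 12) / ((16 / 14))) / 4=12863/12672 = 1.02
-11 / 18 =-0.61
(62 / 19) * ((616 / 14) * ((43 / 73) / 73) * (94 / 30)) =3.63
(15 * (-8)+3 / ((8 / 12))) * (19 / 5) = -4389/10 = -438.90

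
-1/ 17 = -0.06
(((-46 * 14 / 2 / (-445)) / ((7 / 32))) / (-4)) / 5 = -368/2225 = -0.17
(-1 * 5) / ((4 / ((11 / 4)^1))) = -55/16 = -3.44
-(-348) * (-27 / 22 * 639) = -3002022/11 = -272911.09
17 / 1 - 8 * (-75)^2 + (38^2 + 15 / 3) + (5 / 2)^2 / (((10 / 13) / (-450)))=-47190.25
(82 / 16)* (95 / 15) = 779/24 = 32.46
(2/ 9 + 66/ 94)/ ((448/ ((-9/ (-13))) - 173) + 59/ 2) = 782/426055 = 0.00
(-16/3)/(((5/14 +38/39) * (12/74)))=-53872/2181 = -24.70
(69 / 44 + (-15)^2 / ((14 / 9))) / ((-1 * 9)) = -15011/924 = -16.25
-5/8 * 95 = -475/8 = -59.38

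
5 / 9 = 0.56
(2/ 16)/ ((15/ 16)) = 2/15 = 0.13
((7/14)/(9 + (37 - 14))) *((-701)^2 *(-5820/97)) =-7371015/16 = -460688.44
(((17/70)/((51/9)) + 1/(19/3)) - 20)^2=693426889/1768900 = 392.01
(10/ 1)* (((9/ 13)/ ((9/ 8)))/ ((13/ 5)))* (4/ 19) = 1600/3211 = 0.50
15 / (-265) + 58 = 3071/53 = 57.94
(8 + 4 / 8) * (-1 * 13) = -221/2 = -110.50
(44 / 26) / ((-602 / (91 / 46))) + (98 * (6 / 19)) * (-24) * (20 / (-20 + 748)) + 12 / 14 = -66871463/3419962 = -19.55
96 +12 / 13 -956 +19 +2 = -10895/13 = -838.08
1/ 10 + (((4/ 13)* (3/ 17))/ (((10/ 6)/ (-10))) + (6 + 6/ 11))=153631/24310 = 6.32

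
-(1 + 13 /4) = -17/4 = -4.25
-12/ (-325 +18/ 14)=42/1133 = 0.04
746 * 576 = 429696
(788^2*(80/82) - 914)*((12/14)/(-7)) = -21257388/287 = -74067.55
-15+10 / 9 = -125/9 = -13.89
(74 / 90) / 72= 37/3240 = 0.01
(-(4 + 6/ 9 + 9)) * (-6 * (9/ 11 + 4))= 4346/11 = 395.09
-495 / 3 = -165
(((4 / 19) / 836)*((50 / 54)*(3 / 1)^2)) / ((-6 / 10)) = -125/35739 = 0.00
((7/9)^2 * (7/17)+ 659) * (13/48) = 5900609/33048 = 178.55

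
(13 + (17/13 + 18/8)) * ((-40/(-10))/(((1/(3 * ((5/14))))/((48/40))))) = 1107/13 = 85.15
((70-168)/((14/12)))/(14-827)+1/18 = 775/4878 = 0.16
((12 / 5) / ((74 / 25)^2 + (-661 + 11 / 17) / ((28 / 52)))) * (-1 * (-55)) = -4908750/45279803 = -0.11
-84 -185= -269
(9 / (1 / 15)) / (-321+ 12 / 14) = -35/83 = -0.42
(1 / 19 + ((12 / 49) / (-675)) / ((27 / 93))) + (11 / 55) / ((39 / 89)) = 12445262/24508575 = 0.51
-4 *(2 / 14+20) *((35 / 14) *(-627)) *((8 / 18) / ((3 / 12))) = 1571680/7 = 224525.71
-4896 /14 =-2448/7 = -349.71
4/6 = 2/3 = 0.67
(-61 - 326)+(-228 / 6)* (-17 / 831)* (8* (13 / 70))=-11222303/29085 = -385.85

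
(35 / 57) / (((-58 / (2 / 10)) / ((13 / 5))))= -91/16530 = -0.01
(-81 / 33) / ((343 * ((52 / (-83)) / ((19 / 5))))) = 0.04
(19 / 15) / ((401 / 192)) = 1216/2005 = 0.61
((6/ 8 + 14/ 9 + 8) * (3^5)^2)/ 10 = 2434131/40 = 60853.28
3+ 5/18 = 59/18 = 3.28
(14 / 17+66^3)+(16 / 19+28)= 92870790/323 = 287525.67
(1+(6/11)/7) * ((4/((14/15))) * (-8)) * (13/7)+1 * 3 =-247641/3773 = -65.64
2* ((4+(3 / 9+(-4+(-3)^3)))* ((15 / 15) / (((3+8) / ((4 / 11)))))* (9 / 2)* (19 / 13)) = -18240/1573 = -11.60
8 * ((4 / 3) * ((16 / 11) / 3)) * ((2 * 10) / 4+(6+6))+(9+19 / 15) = 48602/495 = 98.19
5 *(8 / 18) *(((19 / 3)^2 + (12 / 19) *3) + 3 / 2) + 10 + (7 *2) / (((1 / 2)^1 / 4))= 336548/1539 = 218.68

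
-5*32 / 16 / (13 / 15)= -150/13 = -11.54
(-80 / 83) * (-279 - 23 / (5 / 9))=25632/83 = 308.82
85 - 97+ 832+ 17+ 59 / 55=46094/55 = 838.07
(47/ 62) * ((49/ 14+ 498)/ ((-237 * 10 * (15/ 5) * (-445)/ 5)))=47141/78465960 = 0.00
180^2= 32400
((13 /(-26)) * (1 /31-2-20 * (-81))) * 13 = -652067/62 = -10517.21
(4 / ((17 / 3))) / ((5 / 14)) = 168/85 = 1.98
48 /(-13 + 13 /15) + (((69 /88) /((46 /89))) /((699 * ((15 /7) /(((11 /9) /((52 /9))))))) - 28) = -650457079/20354880 = -31.96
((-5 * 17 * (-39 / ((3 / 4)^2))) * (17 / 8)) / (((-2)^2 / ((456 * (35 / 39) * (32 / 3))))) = 122998400/9 = 13666488.89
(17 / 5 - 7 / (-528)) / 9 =9011/23760 = 0.38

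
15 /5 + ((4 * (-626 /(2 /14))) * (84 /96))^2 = 235223572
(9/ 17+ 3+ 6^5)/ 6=22042/17 = 1296.59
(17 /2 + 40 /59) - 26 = -1985/118 = -16.82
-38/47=-0.81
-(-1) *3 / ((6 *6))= 1/12 = 0.08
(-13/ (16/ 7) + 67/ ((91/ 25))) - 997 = -1433113/1456 = -984.28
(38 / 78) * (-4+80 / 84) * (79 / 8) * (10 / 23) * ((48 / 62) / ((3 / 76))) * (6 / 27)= -146017280/5255523 = -27.78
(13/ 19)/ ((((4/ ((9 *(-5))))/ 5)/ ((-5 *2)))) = 14625/38 = 384.87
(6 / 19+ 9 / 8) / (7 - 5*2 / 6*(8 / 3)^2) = -5913/19912 = -0.30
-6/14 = -3/7 = -0.43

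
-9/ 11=-0.82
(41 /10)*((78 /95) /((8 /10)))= 1599/380 = 4.21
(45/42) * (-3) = -45/14 = -3.21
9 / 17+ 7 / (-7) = -8/17 = -0.47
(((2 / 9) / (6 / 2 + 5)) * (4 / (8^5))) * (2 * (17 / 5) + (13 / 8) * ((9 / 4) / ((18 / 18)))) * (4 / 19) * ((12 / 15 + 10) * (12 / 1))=15057/15564800 = 0.00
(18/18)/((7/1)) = 1/7 = 0.14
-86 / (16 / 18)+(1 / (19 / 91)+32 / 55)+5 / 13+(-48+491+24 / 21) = 134330727/380380 = 353.15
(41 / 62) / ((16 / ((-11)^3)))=-54571/992 = -55.01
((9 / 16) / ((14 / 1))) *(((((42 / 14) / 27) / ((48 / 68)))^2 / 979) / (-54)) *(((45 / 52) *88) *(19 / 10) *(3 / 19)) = -289/671763456 = 0.00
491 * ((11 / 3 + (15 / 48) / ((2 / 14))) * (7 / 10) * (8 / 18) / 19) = 47.07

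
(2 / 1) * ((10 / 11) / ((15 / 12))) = 16/11 = 1.45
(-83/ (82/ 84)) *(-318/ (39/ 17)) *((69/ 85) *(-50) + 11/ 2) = -220416294/533 = -413539.01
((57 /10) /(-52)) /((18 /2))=-19/1560 = -0.01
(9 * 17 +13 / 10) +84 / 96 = 155.18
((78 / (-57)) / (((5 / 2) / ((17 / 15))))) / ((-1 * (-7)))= -884/9975 = -0.09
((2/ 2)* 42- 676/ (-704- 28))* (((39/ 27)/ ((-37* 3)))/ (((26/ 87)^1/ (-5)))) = 1138975/121878 = 9.35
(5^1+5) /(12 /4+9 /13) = 65/24 = 2.71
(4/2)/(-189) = -2/189 = -0.01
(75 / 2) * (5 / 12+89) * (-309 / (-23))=8288925/184 = 45048.51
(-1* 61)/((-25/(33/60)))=671/500 = 1.34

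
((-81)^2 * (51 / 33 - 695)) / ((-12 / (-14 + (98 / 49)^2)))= -41706090/11 = -3791462.73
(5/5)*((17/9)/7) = 0.27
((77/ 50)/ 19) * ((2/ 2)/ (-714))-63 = -6104711/96900 = -63.00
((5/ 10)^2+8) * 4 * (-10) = -330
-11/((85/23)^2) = -0.81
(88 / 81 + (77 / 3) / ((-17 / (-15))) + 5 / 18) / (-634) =-66127/1746036 = -0.04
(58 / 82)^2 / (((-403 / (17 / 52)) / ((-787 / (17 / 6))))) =1985601/17613518 = 0.11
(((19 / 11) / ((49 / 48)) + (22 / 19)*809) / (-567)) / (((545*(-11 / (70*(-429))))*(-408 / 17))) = 0.35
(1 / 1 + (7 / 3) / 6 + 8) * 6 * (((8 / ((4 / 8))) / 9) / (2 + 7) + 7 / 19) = 31.88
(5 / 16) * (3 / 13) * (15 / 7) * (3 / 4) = 675/5824 = 0.12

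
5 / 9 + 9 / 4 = 101/36 = 2.81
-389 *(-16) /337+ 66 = 28466/337 = 84.47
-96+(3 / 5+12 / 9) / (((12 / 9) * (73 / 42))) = -69471/730 = -95.17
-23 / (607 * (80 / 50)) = -115/4856 = -0.02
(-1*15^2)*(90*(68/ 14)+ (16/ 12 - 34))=-637050/7 = -91007.14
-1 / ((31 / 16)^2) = -256/961 = -0.27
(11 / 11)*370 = 370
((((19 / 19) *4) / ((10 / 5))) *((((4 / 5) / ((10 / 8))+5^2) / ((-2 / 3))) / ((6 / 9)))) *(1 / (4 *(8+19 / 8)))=-2.78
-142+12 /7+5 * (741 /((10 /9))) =44719/14 = 3194.21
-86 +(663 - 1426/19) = 9537/19 = 501.95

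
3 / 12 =1/4 = 0.25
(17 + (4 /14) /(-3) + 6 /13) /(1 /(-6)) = -9482/91 = -104.20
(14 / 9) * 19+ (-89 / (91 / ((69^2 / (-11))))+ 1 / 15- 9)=19996733/45045 = 443.93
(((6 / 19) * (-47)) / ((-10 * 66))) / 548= 47/1145320 = 0.00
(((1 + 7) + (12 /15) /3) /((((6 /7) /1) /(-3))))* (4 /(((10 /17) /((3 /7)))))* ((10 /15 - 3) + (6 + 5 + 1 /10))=-277202/375 = -739.21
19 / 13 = 1.46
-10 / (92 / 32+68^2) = -16/7403 = 0.00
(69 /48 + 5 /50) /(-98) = -123/7840 = -0.02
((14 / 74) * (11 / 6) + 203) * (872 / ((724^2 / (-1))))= -4920587/14545884 = -0.34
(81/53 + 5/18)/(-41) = -1723/39114 = -0.04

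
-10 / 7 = -1.43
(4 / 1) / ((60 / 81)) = 27/5 = 5.40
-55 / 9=-6.11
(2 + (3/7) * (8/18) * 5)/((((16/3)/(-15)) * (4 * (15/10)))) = -155/112 = -1.38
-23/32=-0.72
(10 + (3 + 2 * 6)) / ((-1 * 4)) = -25/4 = -6.25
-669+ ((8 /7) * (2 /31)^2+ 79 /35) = -22425736/33635 = -666.74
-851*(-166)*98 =13844068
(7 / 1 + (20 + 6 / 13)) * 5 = 1785/13 = 137.31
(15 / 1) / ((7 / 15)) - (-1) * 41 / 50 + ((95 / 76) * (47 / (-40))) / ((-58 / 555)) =47.02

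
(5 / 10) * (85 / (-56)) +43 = 4731/112 = 42.24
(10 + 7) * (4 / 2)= 34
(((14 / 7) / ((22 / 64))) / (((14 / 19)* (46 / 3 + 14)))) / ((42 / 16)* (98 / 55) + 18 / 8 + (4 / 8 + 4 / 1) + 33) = 760/125433 = 0.01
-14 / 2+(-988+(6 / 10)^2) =-24866/25 = -994.64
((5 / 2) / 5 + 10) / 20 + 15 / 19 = 1.31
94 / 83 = 1.13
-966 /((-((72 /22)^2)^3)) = 285221321/362797056 = 0.79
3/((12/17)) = 17/4 = 4.25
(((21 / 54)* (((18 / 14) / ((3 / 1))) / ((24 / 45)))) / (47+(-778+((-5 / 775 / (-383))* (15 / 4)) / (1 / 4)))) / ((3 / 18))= -35619/13886656 = 0.00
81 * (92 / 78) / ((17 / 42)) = 52164/221 = 236.04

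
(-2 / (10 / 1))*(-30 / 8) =3/4 = 0.75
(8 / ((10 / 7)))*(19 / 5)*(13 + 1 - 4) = 1064/5 = 212.80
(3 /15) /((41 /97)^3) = 912673/344605 = 2.65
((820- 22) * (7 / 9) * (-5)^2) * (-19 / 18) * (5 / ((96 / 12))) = -2211125/216 = -10236.69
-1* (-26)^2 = -676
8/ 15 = 0.53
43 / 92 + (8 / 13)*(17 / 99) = 67853/118404 = 0.57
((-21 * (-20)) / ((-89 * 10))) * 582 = -24444/89 = -274.65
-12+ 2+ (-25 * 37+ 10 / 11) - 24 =-10539/11 = -958.09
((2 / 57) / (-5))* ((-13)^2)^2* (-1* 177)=3370198/95 = 35475.77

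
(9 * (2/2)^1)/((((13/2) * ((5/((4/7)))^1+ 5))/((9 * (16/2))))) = 7.25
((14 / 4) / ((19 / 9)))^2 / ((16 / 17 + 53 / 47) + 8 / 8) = 3171231/3540688 = 0.90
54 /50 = 27/25 = 1.08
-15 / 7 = -2.14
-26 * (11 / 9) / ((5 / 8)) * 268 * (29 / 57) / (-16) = 1111396/2565 = 433.29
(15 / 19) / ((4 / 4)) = 15/19 = 0.79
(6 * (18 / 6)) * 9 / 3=54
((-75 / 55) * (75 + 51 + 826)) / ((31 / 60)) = -856800/341 = -2512.61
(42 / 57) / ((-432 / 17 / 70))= -4165/2052 = -2.03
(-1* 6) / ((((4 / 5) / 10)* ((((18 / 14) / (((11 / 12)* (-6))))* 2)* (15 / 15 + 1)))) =1925/24 = 80.21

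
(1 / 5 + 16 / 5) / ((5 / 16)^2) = 4352/125 = 34.82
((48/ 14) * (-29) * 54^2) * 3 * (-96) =584506368/7 = 83500909.71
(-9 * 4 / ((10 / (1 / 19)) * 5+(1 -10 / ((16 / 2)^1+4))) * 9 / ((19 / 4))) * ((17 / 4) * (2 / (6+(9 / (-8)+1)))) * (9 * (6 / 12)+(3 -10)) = 1321920/5090993 = 0.26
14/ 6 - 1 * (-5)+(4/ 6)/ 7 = 52/7 = 7.43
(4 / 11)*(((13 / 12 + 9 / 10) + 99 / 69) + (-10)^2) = 142717/3795 = 37.61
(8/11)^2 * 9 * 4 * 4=9216/121 = 76.17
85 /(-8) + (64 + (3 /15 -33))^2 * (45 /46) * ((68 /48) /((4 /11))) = 3403349/920 = 3699.29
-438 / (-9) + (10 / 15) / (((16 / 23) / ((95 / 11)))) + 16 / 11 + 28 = 86.40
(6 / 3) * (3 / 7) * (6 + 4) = 60/7 = 8.57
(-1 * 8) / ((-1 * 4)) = 2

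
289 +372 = 661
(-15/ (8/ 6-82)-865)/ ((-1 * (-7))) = -209285/1694 = -123.54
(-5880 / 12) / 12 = -245/6 = -40.83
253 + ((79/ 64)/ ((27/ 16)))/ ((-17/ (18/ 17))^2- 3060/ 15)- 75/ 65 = 57052531/226525 = 251.86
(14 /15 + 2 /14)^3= 1442897/1157625 = 1.25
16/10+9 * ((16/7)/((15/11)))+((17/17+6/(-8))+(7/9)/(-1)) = 20359/1260 = 16.16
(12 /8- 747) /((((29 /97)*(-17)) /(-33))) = -4772691/986 = -4840.46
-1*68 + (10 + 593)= 535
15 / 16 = 0.94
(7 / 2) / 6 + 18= 223/12 = 18.58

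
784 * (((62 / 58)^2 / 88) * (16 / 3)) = 54.29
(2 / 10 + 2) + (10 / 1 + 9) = 106/5 = 21.20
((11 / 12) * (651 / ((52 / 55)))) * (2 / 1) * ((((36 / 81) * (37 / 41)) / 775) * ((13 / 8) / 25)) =31339/738000 = 0.04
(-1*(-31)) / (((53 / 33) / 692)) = 707916/53 = 13356.91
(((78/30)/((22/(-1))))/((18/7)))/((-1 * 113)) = 91/223740 = 0.00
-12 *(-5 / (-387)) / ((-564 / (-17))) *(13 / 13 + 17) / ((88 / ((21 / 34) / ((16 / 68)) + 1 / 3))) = -6035/2134176 = 0.00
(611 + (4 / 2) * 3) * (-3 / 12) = -617/4 = -154.25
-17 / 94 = -0.18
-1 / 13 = -0.08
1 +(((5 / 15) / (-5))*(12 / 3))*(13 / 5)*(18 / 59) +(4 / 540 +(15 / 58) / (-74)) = 135441857/170928900 = 0.79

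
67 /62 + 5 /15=1.41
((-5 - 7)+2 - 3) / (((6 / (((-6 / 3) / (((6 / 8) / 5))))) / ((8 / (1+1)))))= 1040/9 = 115.56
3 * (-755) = -2265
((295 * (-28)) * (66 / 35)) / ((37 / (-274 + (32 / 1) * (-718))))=362142000/37 = 9787621.62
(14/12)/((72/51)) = 119/144 = 0.83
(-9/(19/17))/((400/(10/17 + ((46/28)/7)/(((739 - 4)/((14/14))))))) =-0.01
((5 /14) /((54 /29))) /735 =29/111132 = 0.00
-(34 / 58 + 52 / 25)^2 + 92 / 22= -16922629/5781875 = -2.93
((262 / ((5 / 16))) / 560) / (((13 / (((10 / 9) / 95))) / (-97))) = -0.13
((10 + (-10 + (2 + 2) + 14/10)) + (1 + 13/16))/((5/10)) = 577/40 = 14.42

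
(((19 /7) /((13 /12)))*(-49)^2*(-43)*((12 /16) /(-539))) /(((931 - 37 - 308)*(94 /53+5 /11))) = 0.28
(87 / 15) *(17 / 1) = 493/5 = 98.60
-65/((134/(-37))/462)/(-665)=-15873/1273 = -12.47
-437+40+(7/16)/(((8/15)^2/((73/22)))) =-8828641/22528 = -391.90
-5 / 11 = -0.45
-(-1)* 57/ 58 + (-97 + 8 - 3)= -5279/58 = -91.02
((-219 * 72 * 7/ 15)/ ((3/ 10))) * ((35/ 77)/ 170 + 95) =-435752184/187 = -2330225.58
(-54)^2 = 2916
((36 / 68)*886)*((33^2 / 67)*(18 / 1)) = 156306348/1139 = 137231.21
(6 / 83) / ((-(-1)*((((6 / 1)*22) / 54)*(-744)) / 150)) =-675/113212 = -0.01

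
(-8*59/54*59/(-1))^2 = 193877776/729 = 265950.31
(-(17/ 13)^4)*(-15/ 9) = 417605/85683 = 4.87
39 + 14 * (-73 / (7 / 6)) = -837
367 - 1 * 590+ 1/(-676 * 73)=-11004605/49348 = -223.00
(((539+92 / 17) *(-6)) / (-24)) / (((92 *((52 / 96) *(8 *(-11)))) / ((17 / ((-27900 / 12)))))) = 1851/8156720 = 0.00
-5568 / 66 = -84.36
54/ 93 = 18/31 = 0.58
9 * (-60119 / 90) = -60119/10 = -6011.90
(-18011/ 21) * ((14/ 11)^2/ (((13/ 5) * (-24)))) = 630385/28314 = 22.26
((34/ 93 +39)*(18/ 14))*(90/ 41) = 141210/1271 = 111.10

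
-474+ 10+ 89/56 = -25895/56 = -462.41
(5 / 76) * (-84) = -105/19 = -5.53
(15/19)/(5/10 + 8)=30/323 = 0.09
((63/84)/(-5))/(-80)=3/1600 = 0.00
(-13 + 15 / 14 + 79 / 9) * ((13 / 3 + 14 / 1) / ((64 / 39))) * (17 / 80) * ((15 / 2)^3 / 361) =-361915125/41402368 = -8.74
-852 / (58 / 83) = -35358/29 = -1219.24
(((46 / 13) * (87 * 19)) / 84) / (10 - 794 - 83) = -12673/157794 = -0.08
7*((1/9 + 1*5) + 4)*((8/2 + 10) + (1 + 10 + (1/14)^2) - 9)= 128617/126 = 1020.77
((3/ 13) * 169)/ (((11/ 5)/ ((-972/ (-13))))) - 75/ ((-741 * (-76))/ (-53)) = 273710335/206492 = 1325.53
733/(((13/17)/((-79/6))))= -984419/78 = -12620.76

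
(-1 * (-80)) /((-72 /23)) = -230/9 = -25.56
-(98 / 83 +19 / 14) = -2949/1162 = -2.54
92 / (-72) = -23/18 = -1.28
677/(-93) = -677/93 = -7.28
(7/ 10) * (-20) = -14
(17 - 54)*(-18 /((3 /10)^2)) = 7400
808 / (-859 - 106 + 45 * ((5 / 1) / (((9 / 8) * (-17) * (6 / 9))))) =-13736/16705 = -0.82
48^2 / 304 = 144/19 = 7.58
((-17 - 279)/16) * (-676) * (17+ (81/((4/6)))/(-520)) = 8387197/40 = 209679.92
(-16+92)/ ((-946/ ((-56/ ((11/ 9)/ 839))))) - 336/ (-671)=980339136/317383 = 3088.82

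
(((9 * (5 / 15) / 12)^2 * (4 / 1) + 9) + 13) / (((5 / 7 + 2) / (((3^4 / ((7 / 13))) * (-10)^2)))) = 2342925/19 = 123311.84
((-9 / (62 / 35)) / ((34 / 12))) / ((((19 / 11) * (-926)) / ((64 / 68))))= 83160/78812323 = 0.00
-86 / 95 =-0.91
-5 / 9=-0.56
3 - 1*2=1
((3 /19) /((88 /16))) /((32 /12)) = 9/836 = 0.01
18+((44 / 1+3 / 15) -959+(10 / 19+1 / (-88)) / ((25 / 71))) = -37425109/41800 = -895.34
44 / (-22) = -2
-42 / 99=-14/33 = -0.42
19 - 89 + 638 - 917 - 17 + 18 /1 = -348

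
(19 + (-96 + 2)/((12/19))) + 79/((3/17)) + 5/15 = 1909/6 = 318.17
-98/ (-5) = 98/5 = 19.60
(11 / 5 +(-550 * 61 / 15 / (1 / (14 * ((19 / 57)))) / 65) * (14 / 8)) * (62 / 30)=-5056348/8775 = -576.22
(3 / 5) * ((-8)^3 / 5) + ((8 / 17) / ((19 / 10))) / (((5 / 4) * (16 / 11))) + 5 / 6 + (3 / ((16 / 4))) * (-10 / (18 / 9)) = -6222961/96900 = -64.22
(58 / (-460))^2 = 841/52900 = 0.02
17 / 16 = 1.06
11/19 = 0.58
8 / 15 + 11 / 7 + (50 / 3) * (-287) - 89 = -4870.23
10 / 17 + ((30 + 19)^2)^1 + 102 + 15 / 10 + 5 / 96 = 4088389/1632 = 2505.14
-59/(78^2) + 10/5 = 12109/6084 = 1.99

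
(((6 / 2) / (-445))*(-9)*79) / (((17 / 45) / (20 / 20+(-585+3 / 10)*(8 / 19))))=-447155721/143735 = -3110.97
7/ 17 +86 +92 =3033/17 = 178.41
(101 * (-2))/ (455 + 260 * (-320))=202/82745 = 0.00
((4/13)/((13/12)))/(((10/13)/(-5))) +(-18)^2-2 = 4162/13 = 320.15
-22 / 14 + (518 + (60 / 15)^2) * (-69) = -257933/7 = -36847.57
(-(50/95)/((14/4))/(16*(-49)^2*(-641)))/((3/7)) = 5/350901348 = 0.00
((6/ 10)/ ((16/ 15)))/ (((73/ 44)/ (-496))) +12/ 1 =-11400/73 = -156.16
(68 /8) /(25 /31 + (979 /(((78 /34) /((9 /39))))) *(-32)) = -89063/33011262 = 0.00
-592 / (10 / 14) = -4144/5 = -828.80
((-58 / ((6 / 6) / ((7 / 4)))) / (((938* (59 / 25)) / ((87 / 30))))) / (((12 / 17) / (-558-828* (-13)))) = -121595985/63248 = -1922.53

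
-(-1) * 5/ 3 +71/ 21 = 106/21 = 5.05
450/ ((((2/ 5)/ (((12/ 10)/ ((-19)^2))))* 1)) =1350/361 = 3.74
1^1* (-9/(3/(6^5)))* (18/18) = -23328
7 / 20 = 0.35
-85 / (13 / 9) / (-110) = 153/286 = 0.53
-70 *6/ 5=-84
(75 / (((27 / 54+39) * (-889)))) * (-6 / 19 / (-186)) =-150/41366059 = 0.00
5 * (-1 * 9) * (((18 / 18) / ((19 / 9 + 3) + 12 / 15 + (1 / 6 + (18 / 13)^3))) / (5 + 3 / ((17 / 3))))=-0.93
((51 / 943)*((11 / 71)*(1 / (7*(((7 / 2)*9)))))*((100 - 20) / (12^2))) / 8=935/354315276 = 0.00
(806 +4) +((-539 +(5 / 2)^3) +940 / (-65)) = 272.16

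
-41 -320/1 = -361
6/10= 3/5 = 0.60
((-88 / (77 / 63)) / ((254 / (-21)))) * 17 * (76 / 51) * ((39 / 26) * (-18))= -517104/127 = -4071.69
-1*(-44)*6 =264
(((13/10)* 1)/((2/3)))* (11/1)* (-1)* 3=-1287/20 = -64.35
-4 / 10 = -2/5 = -0.40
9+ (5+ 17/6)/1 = 16.83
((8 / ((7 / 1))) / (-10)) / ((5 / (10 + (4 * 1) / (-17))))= -664/2975 = -0.22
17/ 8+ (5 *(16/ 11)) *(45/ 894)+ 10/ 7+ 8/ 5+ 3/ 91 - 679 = -573965737/852280 = -673.45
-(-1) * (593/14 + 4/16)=1193/28 = 42.61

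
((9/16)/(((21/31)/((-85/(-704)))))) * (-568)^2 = 39849105/1232 = 32345.05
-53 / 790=-0.07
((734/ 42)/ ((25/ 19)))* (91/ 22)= 90649/1650 = 54.94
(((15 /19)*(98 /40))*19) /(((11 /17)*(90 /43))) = 35819/1320 = 27.14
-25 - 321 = -346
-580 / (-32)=145/8 = 18.12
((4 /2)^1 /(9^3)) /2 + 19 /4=13855/2916 = 4.75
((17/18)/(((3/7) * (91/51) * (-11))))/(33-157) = 289/319176 = 0.00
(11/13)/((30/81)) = 297/130 = 2.28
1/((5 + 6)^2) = 1/121 = 0.01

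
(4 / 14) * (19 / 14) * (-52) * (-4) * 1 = 3952/49 = 80.65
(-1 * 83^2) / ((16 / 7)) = -48223/16 = -3013.94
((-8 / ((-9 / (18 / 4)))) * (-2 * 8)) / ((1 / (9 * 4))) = -2304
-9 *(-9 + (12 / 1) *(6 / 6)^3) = -27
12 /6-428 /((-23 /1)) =474/23 = 20.61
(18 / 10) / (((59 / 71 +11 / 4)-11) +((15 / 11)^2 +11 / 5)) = -309276/577231 = -0.54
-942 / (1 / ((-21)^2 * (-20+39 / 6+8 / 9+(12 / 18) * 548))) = -146528571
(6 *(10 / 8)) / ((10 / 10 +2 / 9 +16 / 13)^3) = 24024195/47279806 = 0.51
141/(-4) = -141/4 = -35.25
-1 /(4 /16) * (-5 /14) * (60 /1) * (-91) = -7800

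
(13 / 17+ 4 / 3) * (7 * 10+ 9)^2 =667787/51 = 13093.86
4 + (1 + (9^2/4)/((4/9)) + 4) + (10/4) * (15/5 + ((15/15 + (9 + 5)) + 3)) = 1713/16 = 107.06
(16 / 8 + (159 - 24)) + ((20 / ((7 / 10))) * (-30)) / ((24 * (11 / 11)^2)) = 101.29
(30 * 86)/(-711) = -860/237 = -3.63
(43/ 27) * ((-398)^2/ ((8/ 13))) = 22136959/54 = 409943.69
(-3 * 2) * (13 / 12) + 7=1/2 = 0.50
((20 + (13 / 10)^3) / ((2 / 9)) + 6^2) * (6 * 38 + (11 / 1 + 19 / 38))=130179267/4000 = 32544.82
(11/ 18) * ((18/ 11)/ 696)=1/696 = 0.00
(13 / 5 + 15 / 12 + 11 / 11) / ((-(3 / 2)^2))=-97/45 = -2.16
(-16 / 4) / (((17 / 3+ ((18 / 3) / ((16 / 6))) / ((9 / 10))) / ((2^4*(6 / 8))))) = -288/49 = -5.88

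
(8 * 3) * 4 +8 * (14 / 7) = 112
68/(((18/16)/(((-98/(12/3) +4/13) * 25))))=-36557.26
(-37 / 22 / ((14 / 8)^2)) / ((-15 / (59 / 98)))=8732/396165 = 0.02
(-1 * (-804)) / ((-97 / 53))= -42612/97 = -439.30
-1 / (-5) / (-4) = -0.05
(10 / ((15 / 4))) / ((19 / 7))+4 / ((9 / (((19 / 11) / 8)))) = 4057/3762 = 1.08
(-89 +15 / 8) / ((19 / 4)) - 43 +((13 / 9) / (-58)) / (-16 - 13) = -8821546/143811 = -61.34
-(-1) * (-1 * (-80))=80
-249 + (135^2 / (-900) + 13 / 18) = -9667/36 = -268.53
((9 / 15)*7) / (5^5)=21/15625 = 0.00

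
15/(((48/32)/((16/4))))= 40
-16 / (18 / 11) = -88/9 = -9.78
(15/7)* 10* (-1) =-150/7 = -21.43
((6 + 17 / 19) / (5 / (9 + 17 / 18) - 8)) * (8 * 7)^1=-656572/12749 = -51.50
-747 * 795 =-593865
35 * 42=1470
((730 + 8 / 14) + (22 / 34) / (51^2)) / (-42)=-226125815/12999798 = -17.39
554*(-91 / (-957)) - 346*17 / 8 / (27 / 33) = -9715001/11484 = -845.96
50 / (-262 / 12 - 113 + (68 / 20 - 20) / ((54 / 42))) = -4500/13297 = -0.34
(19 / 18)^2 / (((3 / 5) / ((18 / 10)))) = 361/108 = 3.34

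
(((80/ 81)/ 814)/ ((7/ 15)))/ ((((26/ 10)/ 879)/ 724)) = 212132000/333333 = 636.40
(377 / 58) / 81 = 13/162 = 0.08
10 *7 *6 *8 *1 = 3360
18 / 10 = 1.80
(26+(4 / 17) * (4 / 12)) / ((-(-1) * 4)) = 665/102 = 6.52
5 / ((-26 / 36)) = -90/13 = -6.92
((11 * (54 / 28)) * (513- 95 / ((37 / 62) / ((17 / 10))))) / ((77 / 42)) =726408/259 = 2804.66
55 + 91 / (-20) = 1009/20 = 50.45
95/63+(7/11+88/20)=22676/3465 = 6.54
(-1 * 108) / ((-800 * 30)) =9/2000 = 0.00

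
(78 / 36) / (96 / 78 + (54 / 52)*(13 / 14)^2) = 33124/32505 = 1.02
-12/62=-6/31 = -0.19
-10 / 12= -5/6 = -0.83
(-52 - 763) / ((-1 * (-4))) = -815/4 = -203.75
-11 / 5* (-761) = 8371/5 = 1674.20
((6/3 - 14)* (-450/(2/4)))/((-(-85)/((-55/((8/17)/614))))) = -9117900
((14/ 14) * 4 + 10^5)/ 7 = 100004/7 = 14286.29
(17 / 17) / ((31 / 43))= 43/31 = 1.39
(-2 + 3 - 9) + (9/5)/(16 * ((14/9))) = -8879/1120 = -7.93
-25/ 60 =-5/12 = -0.42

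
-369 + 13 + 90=-266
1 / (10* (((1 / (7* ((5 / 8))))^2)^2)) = 300125/8192 = 36.64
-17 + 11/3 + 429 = 1247/3 = 415.67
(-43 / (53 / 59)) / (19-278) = 2537/13727 = 0.18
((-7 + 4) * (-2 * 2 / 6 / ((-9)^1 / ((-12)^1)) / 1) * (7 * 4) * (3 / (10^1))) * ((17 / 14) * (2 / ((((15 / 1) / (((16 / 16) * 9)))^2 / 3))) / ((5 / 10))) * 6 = 88128/125 = 705.02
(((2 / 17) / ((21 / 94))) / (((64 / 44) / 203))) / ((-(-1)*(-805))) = -14993/164220 = -0.09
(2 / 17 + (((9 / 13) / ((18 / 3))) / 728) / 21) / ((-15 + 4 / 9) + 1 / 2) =-2385081/284932648 = -0.01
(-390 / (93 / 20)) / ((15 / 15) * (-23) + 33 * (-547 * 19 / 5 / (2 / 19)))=26000/202015871 = 0.00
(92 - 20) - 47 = 25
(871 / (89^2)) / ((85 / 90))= 15678/134657 = 0.12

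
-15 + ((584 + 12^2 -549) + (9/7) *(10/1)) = 1238/7 = 176.86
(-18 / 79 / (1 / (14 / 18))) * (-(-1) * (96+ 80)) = -2464/79 = -31.19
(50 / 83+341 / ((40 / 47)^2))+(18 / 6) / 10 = 62641167/132800 = 471.70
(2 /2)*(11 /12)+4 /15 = 71/60 = 1.18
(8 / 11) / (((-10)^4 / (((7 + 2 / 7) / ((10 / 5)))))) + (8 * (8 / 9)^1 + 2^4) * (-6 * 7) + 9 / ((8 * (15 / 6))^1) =-140074993/144375 = -970.22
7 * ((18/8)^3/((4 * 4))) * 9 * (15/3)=229635/1024 = 224.25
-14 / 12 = -7/6 = -1.17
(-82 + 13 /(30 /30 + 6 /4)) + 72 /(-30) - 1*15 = -471/5 = -94.20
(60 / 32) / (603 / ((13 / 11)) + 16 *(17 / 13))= 39/11048 = 0.00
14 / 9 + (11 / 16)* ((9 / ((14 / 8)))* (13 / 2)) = 12367/504 = 24.54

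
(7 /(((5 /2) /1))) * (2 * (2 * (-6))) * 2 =-672/5 = -134.40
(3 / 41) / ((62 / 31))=3/82 = 0.04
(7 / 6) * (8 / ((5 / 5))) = 28/3 = 9.33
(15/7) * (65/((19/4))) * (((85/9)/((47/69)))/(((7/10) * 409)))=25415000/17896613 = 1.42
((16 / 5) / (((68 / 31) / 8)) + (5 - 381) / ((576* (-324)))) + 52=126255131/1982880 = 63.67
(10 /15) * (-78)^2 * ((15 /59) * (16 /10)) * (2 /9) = 21632/59 = 366.64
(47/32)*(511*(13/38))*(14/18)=2185547/10944 = 199.70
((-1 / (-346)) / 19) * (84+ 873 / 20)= 2553/131480 = 0.02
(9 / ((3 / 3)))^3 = 729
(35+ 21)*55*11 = 33880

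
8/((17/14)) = 6.59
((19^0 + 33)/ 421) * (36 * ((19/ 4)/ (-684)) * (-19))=323/842 = 0.38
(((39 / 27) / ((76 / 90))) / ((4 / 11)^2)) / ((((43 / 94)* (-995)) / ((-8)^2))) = -295724/162583 = -1.82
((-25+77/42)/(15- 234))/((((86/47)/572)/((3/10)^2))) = 934219/313900 = 2.98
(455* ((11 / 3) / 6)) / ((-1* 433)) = -5005/7794 = -0.64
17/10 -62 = -603/10 = -60.30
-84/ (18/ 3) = -14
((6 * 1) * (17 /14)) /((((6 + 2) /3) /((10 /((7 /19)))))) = 14535/196 = 74.16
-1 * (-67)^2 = -4489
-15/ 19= -0.79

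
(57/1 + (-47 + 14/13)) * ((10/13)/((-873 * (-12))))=40/49179 = 0.00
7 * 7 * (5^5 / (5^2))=6125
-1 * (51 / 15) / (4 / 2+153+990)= -17/5725 = 0.00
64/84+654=13750/21 = 654.76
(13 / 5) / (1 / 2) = 26/5 = 5.20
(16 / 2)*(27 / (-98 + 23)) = -72/25 = -2.88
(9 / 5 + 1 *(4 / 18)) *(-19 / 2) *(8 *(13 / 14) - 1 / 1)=-247/2 = -123.50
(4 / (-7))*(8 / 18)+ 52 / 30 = 466/315 = 1.48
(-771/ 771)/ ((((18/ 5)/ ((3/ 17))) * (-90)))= 1/1836 = 0.00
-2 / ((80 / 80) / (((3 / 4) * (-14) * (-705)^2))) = 10437525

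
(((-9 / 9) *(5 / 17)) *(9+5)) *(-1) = 70/17 = 4.12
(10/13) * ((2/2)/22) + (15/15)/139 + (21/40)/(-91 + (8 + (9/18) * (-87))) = 347533/9143420 = 0.04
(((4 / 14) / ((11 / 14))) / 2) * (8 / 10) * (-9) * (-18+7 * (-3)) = 51.05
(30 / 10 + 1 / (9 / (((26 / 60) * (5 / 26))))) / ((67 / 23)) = 7475/7236 = 1.03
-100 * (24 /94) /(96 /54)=-675/47 = -14.36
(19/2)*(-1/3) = -19/6 = -3.17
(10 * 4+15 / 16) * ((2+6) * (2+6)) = 2620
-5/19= -0.26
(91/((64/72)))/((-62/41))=-33579/496 = -67.70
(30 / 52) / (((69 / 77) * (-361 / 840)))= -161700/107939 = -1.50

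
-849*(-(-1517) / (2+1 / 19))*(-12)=97882908/13 = 7529454.46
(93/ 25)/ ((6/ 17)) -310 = -14973/50 = -299.46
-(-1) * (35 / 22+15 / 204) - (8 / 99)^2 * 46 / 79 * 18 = 9336761/5850108 = 1.60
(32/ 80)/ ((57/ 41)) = 82/285 = 0.29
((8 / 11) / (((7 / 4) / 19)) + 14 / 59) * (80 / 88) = 369500/49973 = 7.39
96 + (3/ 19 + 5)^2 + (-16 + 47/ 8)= 324839/2888 = 112.48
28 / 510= 14/255 = 0.05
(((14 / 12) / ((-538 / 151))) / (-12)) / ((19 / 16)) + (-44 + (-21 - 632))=-696.98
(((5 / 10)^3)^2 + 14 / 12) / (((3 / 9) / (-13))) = -2951/64 = -46.11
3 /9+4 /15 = 3/5 = 0.60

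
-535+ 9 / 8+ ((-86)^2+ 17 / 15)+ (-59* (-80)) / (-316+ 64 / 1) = 17248211/2520 = 6844.53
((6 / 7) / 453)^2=4/1117249 = 0.00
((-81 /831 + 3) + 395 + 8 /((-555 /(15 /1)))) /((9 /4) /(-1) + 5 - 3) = -16303548/10249 = -1590.75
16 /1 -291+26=-249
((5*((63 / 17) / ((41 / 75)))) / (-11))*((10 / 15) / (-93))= 0.02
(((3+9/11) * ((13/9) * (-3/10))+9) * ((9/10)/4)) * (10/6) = 303/110 = 2.75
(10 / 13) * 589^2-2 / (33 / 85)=114481720/429 = 266857.16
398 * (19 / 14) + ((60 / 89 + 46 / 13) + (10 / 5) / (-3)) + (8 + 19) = 13866026/24297 = 570.69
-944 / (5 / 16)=-15104/5 = -3020.80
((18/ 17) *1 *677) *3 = 36558/17 = 2150.47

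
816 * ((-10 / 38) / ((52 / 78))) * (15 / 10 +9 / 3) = -27540/19 = -1449.47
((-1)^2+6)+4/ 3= 8.33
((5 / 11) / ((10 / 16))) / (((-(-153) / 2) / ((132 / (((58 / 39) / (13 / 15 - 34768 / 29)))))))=-216795488/214455 = -1010.91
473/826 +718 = 718.57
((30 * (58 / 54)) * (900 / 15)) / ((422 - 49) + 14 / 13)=75400/14589 = 5.17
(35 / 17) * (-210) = -7350/17 = -432.35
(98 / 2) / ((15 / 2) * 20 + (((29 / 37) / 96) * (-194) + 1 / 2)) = 87024/264475 = 0.33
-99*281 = -27819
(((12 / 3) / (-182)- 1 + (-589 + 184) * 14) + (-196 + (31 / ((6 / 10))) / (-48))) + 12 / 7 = -5866.38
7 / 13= 0.54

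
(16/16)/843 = 1/843 = 0.00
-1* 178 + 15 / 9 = -529/3 = -176.33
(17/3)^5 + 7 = 1421558/243 = 5850.03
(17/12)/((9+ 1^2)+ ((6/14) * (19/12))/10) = 1190/8457 = 0.14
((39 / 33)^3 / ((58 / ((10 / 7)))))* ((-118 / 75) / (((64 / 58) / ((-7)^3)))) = 6351527/319440 = 19.88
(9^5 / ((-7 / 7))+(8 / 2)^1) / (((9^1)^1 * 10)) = -11809/18 = -656.06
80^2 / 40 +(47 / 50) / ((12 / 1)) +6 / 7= 675929/4200 = 160.94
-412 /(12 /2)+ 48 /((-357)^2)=-2917150/42483 = -68.67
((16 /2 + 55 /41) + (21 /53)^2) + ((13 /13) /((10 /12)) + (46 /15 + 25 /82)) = 48612847/3455070 = 14.07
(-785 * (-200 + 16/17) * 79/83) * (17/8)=26232345/83 = 316052.35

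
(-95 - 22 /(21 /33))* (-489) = 443523/7 = 63360.43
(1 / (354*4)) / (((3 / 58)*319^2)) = 1/7453116 = 0.00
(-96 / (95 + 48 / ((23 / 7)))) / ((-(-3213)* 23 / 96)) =-1024/899997 = 0.00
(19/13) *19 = 27.77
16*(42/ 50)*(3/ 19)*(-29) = -61.54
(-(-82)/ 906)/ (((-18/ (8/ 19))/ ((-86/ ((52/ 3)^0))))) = 14104/77463 = 0.18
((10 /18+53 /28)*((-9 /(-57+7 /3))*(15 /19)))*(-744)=-2582145/10906 = -236.76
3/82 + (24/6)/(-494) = 577/20254 = 0.03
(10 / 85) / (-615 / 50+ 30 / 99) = -660/67303 = -0.01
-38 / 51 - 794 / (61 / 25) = -1014668/3111 = -326.15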